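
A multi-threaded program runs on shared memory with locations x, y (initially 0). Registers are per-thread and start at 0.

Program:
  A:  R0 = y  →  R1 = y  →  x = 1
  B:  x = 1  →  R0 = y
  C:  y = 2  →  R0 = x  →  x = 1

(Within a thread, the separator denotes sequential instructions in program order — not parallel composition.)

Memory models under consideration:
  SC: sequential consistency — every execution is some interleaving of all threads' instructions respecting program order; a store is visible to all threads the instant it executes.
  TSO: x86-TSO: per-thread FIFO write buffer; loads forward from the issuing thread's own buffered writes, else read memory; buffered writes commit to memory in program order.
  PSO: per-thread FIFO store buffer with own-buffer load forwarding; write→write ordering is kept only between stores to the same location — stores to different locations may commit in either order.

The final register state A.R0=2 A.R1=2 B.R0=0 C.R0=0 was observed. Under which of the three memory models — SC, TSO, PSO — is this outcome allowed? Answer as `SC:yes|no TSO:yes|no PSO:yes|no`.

outcome vector order: (A.R0,A.R1,B.R0,C.R0)
under SC → 0/0/0/1 0/0/2/0 0/0/2/1 0/2/0/1 0/2/2/0 0/2/2/1 2/2/0/1 2/2/2/0 2/2/2/1
under TSO → 0/0/0/0 0/0/0/1 0/0/2/0 0/0/2/1 0/2/0/0 0/2/0/1 0/2/2/0 0/2/2/1 2/2/0/0 2/2/0/1 2/2/2/0 2/2/2/1
under PSO → 0/0/0/0 0/0/0/1 0/0/2/0 0/0/2/1 0/2/0/0 0/2/0/1 0/2/2/0 0/2/2/1 2/2/0/0 2/2/0/1 2/2/2/0 2/2/2/1
target 2/2/0/0 ∈ {TSO,PSO}

SC:no TSO:yes PSO:yes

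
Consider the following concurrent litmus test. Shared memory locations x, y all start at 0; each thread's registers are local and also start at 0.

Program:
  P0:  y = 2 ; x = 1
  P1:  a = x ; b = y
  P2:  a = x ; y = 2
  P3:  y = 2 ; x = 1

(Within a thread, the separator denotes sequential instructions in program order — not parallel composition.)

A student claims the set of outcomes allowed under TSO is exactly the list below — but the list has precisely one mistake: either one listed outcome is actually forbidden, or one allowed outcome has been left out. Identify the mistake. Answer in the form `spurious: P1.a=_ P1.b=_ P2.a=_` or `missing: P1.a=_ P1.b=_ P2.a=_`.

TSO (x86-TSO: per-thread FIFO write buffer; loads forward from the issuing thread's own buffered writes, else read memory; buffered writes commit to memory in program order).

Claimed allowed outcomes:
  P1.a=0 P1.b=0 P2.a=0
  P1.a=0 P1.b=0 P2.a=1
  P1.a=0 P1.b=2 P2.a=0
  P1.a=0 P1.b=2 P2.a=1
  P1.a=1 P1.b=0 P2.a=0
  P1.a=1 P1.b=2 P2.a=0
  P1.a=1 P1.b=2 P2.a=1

spurious: P1.a=1 P1.b=0 P2.a=0

outcome vector order: (P1.a,P1.b,P2.a)
TSO: 6 outcomes — {0/0/0, 0/0/1, 0/2/0, 0/2/1, 1/2/0, 1/2/1}
claimed∖TSO = {1/0/0}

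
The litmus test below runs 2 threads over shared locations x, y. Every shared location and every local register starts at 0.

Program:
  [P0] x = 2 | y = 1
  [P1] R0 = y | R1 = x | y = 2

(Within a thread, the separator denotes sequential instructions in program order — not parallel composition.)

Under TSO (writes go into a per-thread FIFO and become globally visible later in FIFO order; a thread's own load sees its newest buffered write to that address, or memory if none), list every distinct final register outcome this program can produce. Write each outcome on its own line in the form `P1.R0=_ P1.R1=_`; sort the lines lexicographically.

P1.R0=0 P1.R1=0
P1.R0=0 P1.R1=2
P1.R0=1 P1.R1=2

outcome vector order: (P1.R0,P1.R1)
|TSO outcomes| = 3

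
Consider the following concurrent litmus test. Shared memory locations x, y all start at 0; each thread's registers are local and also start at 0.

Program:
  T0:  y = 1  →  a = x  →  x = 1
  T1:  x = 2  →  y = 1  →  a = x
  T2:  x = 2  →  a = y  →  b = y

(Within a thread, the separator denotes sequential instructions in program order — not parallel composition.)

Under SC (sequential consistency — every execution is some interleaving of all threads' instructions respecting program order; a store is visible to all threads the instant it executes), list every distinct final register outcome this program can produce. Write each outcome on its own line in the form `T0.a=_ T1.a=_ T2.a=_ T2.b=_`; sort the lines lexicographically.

outcome vector order: (T0.a,T1.a,T2.a,T2.b)
|SC outcomes| = 8

T0.a=0 T1.a=1 T2.a=1 T2.b=1
T0.a=0 T1.a=2 T2.a=1 T2.b=1
T0.a=2 T1.a=1 T2.a=0 T2.b=0
T0.a=2 T1.a=1 T2.a=0 T2.b=1
T0.a=2 T1.a=1 T2.a=1 T2.b=1
T0.a=2 T1.a=2 T2.a=0 T2.b=0
T0.a=2 T1.a=2 T2.a=0 T2.b=1
T0.a=2 T1.a=2 T2.a=1 T2.b=1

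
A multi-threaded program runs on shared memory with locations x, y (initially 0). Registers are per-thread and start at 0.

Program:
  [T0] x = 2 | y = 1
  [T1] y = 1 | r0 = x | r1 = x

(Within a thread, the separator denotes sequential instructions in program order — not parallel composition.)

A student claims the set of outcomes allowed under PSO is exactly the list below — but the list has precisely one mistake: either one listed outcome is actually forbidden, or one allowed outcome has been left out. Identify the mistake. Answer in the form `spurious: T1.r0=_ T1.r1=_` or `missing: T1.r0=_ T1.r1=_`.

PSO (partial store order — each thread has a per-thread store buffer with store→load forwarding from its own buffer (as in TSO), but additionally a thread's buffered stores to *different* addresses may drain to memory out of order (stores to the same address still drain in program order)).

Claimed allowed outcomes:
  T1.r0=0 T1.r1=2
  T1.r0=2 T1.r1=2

missing: T1.r0=0 T1.r1=0

outcome vector order: (T1.r0,T1.r1)
[PSO] allowed = {<0 0>; <0 2>; <2 2>}
PSO∖claimed = {<0 0>}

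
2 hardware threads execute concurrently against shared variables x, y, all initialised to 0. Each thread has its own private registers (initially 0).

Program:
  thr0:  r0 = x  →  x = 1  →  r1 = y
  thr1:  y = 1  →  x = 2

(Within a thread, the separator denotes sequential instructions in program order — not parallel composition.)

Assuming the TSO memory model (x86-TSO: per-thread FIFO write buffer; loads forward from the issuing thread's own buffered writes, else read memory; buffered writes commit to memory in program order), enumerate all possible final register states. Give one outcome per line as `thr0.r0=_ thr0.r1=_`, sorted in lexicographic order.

outcome vector order: (thr0.r0,thr0.r1)
|TSO outcomes| = 3

thr0.r0=0 thr0.r1=0
thr0.r0=0 thr0.r1=1
thr0.r0=2 thr0.r1=1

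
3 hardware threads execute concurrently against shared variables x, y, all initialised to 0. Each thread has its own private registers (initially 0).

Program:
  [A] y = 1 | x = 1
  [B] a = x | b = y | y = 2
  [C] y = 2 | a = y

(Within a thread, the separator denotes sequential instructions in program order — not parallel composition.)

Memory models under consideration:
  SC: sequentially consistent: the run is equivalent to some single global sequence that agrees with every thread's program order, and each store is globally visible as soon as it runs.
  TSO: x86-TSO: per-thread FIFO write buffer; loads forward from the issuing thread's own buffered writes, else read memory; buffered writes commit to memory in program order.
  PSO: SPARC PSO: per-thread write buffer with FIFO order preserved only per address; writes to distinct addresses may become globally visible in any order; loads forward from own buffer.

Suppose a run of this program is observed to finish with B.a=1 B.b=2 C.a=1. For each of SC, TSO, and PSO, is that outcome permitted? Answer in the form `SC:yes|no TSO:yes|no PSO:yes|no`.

SC:no TSO:no PSO:yes

outcome vector order: (B.a,B.b,C.a)
SC: 9 outcomes — {001; 002; 011; 012; 021; 022; 111; 112; 122}
TSO: 9 outcomes — {001; 002; 011; 012; 021; 022; 111; 112; 122}
PSO: 12 outcomes — {001; 002; 011; 012; 021; 022; 101; 102; 111; 112; 121; 122}
target 121 ∈ {PSO}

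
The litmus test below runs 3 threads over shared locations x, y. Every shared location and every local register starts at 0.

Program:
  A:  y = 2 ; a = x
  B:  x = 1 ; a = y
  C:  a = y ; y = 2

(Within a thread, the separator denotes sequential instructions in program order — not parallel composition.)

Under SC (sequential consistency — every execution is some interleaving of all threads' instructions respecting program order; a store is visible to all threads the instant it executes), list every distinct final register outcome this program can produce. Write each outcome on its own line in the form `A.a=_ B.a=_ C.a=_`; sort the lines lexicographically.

A.a=0 B.a=2 C.a=0
A.a=0 B.a=2 C.a=2
A.a=1 B.a=0 C.a=0
A.a=1 B.a=0 C.a=2
A.a=1 B.a=2 C.a=0
A.a=1 B.a=2 C.a=2

outcome vector order: (A.a,B.a,C.a)
|SC outcomes| = 6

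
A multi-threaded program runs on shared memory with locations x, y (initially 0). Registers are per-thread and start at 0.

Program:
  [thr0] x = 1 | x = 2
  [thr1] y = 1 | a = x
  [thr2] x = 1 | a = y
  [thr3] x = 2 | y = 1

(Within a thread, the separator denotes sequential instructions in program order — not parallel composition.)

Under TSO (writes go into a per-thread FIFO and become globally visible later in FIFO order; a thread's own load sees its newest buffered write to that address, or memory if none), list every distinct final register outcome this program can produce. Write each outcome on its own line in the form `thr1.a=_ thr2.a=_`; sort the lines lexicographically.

outcome vector order: (thr1.a,thr2.a)
|TSO outcomes| = 6

thr1.a=0 thr2.a=0
thr1.a=0 thr2.a=1
thr1.a=1 thr2.a=0
thr1.a=1 thr2.a=1
thr1.a=2 thr2.a=0
thr1.a=2 thr2.a=1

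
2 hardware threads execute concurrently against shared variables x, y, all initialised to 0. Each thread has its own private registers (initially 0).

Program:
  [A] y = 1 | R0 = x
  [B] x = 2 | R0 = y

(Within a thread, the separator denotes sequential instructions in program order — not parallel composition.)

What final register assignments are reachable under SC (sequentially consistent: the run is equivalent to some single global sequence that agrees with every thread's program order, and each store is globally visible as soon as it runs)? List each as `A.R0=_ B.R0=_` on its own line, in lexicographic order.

outcome vector order: (A.R0,B.R0)
|SC outcomes| = 3

A.R0=0 B.R0=1
A.R0=2 B.R0=0
A.R0=2 B.R0=1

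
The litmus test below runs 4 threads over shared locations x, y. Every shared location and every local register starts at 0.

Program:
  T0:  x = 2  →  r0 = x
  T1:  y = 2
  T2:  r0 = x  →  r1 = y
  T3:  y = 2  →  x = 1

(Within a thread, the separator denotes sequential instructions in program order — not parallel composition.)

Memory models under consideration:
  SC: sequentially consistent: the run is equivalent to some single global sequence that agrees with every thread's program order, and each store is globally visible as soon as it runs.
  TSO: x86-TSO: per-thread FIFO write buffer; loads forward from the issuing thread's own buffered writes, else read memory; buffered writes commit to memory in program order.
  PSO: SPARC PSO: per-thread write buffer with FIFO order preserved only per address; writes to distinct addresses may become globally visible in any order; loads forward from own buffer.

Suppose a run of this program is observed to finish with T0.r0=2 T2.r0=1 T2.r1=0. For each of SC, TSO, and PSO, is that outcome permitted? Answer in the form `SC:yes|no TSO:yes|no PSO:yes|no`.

outcome vector order: (T0.r0,T2.r0,T2.r1)
SC: 10 outcomes — {<1 0 0>, <1 0 2>, <1 1 2>, <1 2 0>, <1 2 2>, <2 0 0>, <2 0 2>, <2 1 2>, <2 2 0>, <2 2 2>}
TSO: 10 outcomes — {<1 0 0>, <1 0 2>, <1 1 2>, <1 2 0>, <1 2 2>, <2 0 0>, <2 0 2>, <2 1 2>, <2 2 0>, <2 2 2>}
PSO: 12 outcomes — {<1 0 0>, <1 0 2>, <1 1 0>, <1 1 2>, <1 2 0>, <1 2 2>, <2 0 0>, <2 0 2>, <2 1 0>, <2 1 2>, <2 2 0>, <2 2 2>}
target <2 1 0> ∈ {PSO}

SC:no TSO:no PSO:yes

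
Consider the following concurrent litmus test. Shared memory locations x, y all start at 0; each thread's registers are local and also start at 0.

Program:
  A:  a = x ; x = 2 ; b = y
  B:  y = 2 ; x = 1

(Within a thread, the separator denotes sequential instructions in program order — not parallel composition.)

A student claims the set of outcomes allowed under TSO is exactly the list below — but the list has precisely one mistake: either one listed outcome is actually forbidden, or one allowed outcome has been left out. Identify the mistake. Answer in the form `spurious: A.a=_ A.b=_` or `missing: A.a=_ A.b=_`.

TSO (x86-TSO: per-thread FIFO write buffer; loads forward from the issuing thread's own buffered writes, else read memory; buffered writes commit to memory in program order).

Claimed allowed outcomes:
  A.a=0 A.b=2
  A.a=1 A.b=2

missing: A.a=0 A.b=0

outcome vector order: (A.a,A.b)
[TSO] allowed = {(0,0), (0,2), (1,2)}
TSO∖claimed = {(0,0)}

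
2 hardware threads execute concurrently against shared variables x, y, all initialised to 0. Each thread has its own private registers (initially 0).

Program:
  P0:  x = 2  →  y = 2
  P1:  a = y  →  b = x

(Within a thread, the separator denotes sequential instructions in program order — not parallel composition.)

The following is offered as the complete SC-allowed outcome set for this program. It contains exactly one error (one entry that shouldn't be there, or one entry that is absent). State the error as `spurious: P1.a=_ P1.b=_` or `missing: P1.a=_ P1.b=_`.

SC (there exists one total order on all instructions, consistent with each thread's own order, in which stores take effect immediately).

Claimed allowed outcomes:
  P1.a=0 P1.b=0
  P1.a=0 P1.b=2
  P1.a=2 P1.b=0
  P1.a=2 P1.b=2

spurious: P1.a=2 P1.b=0

outcome vector order: (P1.a,P1.b)
SC (3): 00, 02, 22
claimed∖SC = {20}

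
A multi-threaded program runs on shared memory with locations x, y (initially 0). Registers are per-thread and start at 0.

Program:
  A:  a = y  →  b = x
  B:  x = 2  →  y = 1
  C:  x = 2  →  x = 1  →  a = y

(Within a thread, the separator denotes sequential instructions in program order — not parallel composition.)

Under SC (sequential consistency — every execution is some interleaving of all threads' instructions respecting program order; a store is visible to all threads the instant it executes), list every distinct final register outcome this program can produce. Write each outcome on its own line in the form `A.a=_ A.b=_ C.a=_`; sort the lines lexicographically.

A.a=0 A.b=0 C.a=0
A.a=0 A.b=0 C.a=1
A.a=0 A.b=1 C.a=0
A.a=0 A.b=1 C.a=1
A.a=0 A.b=2 C.a=0
A.a=0 A.b=2 C.a=1
A.a=1 A.b=1 C.a=0
A.a=1 A.b=1 C.a=1
A.a=1 A.b=2 C.a=0
A.a=1 A.b=2 C.a=1

outcome vector order: (A.a,A.b,C.a)
|SC outcomes| = 10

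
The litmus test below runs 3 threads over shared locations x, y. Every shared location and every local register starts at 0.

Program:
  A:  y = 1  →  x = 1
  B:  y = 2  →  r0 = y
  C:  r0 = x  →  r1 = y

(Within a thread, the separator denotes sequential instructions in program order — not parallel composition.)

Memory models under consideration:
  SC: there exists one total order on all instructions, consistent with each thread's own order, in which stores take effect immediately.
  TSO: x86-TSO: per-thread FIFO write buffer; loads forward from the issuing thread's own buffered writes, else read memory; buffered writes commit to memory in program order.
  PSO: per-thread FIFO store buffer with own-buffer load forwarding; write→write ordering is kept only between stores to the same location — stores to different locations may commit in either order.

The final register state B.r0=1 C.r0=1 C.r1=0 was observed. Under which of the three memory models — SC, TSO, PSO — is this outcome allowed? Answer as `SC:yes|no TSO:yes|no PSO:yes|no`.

SC:no TSO:no PSO:yes

outcome vector order: (B.r0,C.r0,C.r1)
under SC → <1 0 0>, <1 0 1>, <1 0 2>, <1 1 1>, <2 0 0>, <2 0 1>, <2 0 2>, <2 1 1>, <2 1 2>
under TSO → <1 0 0>, <1 0 1>, <1 0 2>, <1 1 1>, <2 0 0>, <2 0 1>, <2 0 2>, <2 1 1>, <2 1 2>
under PSO → <1 0 0>, <1 0 1>, <1 0 2>, <1 1 0>, <1 1 1>, <1 1 2>, <2 0 0>, <2 0 1>, <2 0 2>, <2 1 0>, <2 1 1>, <2 1 2>
target <1 1 0> ∈ {PSO}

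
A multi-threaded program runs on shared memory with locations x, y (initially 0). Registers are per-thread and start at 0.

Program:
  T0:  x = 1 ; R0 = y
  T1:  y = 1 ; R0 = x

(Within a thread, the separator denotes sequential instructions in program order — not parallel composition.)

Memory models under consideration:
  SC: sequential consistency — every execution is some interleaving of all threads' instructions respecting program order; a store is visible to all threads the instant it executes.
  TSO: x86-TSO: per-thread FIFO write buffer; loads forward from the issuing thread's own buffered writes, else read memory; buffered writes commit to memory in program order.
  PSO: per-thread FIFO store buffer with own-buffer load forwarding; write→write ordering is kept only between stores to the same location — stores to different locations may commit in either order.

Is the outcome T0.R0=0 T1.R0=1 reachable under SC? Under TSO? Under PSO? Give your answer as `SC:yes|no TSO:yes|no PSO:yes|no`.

SC:yes TSO:yes PSO:yes

outcome vector order: (T0.R0,T1.R0)
SC (3): <0 1>, <1 0>, <1 1>
TSO (4): <0 0>, <0 1>, <1 0>, <1 1>
PSO (4): <0 0>, <0 1>, <1 0>, <1 1>
target <0 1> ∈ {SC,TSO,PSO}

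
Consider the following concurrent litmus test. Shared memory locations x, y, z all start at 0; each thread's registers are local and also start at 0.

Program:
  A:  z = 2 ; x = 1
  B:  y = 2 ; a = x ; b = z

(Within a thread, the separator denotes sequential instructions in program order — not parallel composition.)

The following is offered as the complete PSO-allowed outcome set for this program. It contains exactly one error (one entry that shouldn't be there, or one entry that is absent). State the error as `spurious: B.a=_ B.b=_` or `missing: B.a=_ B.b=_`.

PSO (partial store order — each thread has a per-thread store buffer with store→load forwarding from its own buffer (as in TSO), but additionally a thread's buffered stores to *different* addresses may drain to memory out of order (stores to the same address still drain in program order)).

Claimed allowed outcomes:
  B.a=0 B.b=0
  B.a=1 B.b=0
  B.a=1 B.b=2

missing: B.a=0 B.b=2

outcome vector order: (B.a,B.b)
PSO: 4 outcomes — {0/0, 0/2, 1/0, 1/2}
PSO∖claimed = {0/2}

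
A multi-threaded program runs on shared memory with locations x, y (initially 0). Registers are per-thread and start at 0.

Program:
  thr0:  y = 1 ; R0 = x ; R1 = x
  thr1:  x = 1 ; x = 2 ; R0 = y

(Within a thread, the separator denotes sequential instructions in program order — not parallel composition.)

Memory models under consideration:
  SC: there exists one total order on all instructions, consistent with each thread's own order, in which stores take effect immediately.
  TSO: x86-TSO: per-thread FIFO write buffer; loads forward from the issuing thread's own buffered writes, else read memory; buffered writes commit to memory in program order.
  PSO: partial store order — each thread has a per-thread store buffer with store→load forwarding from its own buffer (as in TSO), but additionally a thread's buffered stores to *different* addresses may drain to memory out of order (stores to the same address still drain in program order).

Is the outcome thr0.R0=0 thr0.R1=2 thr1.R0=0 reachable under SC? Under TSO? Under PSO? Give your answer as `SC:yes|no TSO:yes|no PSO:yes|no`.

outcome vector order: (thr0.R0,thr0.R1,thr1.R0)
SC (7): 0/0/1 0/1/1 0/2/1 1/1/1 1/2/1 2/2/0 2/2/1
TSO (12): 0/0/0 0/0/1 0/1/0 0/1/1 0/2/0 0/2/1 1/1/0 1/1/1 1/2/0 1/2/1 2/2/0 2/2/1
PSO (12): 0/0/0 0/0/1 0/1/0 0/1/1 0/2/0 0/2/1 1/1/0 1/1/1 1/2/0 1/2/1 2/2/0 2/2/1
target 0/2/0 ∈ {TSO,PSO}

SC:no TSO:yes PSO:yes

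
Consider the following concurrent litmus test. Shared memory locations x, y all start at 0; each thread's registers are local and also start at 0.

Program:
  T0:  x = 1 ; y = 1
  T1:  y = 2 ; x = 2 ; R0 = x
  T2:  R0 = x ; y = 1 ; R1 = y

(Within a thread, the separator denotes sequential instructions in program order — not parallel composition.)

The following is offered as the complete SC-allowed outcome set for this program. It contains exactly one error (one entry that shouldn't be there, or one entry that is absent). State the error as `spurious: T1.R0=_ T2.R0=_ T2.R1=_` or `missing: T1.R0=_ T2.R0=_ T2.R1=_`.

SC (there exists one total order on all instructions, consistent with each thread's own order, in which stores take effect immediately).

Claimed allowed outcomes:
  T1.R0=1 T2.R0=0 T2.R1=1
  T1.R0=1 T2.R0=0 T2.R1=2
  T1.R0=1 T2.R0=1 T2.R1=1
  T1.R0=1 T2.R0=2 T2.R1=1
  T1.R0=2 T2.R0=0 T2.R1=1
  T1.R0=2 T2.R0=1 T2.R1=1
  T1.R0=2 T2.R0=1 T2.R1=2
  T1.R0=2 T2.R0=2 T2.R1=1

missing: T1.R0=2 T2.R0=0 T2.R1=2

outcome vector order: (T1.R0,T2.R0,T2.R1)
SC (9): 101; 102; 111; 121; 201; 202; 211; 212; 221
SC∖claimed = {202}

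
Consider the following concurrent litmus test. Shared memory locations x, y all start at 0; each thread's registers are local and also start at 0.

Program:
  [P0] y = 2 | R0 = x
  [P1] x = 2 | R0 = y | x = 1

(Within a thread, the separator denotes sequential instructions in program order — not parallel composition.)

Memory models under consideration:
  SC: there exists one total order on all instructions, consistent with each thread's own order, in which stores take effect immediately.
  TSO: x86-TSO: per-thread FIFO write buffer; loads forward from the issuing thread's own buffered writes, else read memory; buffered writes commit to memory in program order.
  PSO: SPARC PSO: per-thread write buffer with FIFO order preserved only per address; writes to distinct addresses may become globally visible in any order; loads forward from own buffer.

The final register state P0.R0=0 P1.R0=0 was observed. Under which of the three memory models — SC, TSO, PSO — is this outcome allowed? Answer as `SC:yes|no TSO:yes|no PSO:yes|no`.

outcome vector order: (P0.R0,P1.R0)
[SC] allowed = {(0,2); (1,0); (1,2); (2,0); (2,2)}
[TSO] allowed = {(0,0); (0,2); (1,0); (1,2); (2,0); (2,2)}
[PSO] allowed = {(0,0); (0,2); (1,0); (1,2); (2,0); (2,2)}
target (0,0) ∈ {TSO,PSO}

SC:no TSO:yes PSO:yes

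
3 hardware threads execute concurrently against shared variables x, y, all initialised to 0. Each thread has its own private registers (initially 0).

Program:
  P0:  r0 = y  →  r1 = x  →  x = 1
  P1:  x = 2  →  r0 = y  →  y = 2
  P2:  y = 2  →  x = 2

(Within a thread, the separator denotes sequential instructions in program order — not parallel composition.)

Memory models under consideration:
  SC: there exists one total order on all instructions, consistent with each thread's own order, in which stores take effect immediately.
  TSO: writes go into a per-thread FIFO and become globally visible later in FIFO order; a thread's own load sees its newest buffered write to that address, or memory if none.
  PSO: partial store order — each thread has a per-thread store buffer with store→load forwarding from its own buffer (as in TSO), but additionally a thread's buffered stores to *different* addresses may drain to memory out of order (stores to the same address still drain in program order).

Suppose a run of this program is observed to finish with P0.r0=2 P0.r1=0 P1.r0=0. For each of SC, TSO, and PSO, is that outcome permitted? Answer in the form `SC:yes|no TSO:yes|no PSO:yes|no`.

outcome vector order: (P0.r0,P0.r1,P1.r0)
SC (7): (0,0,0), (0,0,2), (0,2,0), (0,2,2), (2,0,2), (2,2,0), (2,2,2)
TSO (8): (0,0,0), (0,0,2), (0,2,0), (0,2,2), (2,0,0), (2,0,2), (2,2,0), (2,2,2)
PSO (8): (0,0,0), (0,0,2), (0,2,0), (0,2,2), (2,0,0), (2,0,2), (2,2,0), (2,2,2)
target (2,0,0) ∈ {TSO,PSO}

SC:no TSO:yes PSO:yes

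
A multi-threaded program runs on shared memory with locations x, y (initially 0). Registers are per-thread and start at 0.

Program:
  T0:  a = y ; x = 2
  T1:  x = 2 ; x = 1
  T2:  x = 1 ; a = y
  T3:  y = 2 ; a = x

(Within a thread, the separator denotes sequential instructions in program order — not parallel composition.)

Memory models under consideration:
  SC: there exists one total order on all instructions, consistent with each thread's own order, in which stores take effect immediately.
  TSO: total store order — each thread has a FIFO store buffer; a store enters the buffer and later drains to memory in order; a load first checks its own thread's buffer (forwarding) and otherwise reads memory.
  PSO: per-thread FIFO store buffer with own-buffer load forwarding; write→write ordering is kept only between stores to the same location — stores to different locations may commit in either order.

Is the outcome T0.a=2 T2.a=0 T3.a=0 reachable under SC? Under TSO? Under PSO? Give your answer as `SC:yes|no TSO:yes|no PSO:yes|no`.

outcome vector order: (T0.a,T2.a,T3.a)
[SC] allowed = {(0,0,1), (0,0,2), (0,2,0), (0,2,1), (0,2,2), (2,0,1), (2,0,2), (2,2,0), (2,2,1), (2,2,2)}
[TSO] allowed = {(0,0,0), (0,0,1), (0,0,2), (0,2,0), (0,2,1), (0,2,2), (2,0,0), (2,0,1), (2,0,2), (2,2,0), (2,2,1), (2,2,2)}
[PSO] allowed = {(0,0,0), (0,0,1), (0,0,2), (0,2,0), (0,2,1), (0,2,2), (2,0,0), (2,0,1), (2,0,2), (2,2,0), (2,2,1), (2,2,2)}
target (2,0,0) ∈ {TSO,PSO}

SC:no TSO:yes PSO:yes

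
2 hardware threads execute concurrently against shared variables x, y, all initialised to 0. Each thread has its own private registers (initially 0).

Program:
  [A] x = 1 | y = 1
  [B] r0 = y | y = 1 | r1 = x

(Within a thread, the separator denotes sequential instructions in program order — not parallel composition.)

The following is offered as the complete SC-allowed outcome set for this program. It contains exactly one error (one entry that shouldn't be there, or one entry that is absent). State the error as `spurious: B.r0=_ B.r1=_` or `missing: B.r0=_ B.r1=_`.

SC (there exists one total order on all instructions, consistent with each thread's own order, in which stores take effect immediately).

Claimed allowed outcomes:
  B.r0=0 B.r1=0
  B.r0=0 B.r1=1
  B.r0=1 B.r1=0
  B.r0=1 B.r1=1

outcome vector order: (B.r0,B.r1)
SC: 3 outcomes — {00; 01; 11}
claimed∖SC = {10}

spurious: B.r0=1 B.r1=0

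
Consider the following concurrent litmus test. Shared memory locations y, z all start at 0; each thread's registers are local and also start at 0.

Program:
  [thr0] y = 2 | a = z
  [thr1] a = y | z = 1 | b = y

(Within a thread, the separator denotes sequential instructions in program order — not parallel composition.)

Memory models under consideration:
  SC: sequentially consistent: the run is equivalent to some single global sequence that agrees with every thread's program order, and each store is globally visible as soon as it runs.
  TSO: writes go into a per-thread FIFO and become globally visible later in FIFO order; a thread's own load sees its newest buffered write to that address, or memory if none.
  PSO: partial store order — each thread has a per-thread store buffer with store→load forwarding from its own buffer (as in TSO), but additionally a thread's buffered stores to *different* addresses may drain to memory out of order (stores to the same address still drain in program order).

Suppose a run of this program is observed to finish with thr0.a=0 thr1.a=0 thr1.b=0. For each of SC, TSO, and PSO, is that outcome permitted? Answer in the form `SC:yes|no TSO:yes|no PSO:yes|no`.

SC:no TSO:yes PSO:yes

outcome vector order: (thr0.a,thr1.a,thr1.b)
[SC] allowed = {0/0/2, 0/2/2, 1/0/0, 1/0/2, 1/2/2}
[TSO] allowed = {0/0/0, 0/0/2, 0/2/2, 1/0/0, 1/0/2, 1/2/2}
[PSO] allowed = {0/0/0, 0/0/2, 0/2/2, 1/0/0, 1/0/2, 1/2/2}
target 0/0/0 ∈ {TSO,PSO}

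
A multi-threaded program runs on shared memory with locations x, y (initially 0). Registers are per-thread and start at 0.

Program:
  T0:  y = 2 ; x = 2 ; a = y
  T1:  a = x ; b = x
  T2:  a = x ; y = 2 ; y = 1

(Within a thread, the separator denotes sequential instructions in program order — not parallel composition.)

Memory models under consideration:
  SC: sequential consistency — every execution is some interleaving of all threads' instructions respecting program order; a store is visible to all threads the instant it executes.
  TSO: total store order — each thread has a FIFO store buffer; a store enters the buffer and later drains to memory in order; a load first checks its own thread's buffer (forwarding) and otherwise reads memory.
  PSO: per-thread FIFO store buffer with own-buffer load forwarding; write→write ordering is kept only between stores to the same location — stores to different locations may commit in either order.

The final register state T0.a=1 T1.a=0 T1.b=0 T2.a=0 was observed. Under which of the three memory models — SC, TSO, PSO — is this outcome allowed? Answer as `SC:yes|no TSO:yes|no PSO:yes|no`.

SC:yes TSO:yes PSO:yes

outcome vector order: (T0.a,T1.a,T1.b,T2.a)
SC (12): 1/0/0/0; 1/0/0/2; 1/0/2/0; 1/0/2/2; 1/2/2/0; 1/2/2/2; 2/0/0/0; 2/0/0/2; 2/0/2/0; 2/0/2/2; 2/2/2/0; 2/2/2/2
TSO (12): 1/0/0/0; 1/0/0/2; 1/0/2/0; 1/0/2/2; 1/2/2/0; 1/2/2/2; 2/0/0/0; 2/0/0/2; 2/0/2/0; 2/0/2/2; 2/2/2/0; 2/2/2/2
PSO (12): 1/0/0/0; 1/0/0/2; 1/0/2/0; 1/0/2/2; 1/2/2/0; 1/2/2/2; 2/0/0/0; 2/0/0/2; 2/0/2/0; 2/0/2/2; 2/2/2/0; 2/2/2/2
target 1/0/0/0 ∈ {SC,TSO,PSO}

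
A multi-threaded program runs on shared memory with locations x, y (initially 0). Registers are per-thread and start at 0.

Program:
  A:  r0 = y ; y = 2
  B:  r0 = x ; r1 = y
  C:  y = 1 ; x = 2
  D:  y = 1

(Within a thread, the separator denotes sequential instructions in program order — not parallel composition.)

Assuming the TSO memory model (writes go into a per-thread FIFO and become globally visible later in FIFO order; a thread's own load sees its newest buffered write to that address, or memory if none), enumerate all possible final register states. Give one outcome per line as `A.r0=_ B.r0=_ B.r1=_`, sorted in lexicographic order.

A.r0=0 B.r0=0 B.r1=0
A.r0=0 B.r0=0 B.r1=1
A.r0=0 B.r0=0 B.r1=2
A.r0=0 B.r0=2 B.r1=1
A.r0=0 B.r0=2 B.r1=2
A.r0=1 B.r0=0 B.r1=0
A.r0=1 B.r0=0 B.r1=1
A.r0=1 B.r0=0 B.r1=2
A.r0=1 B.r0=2 B.r1=1
A.r0=1 B.r0=2 B.r1=2

outcome vector order: (A.r0,B.r0,B.r1)
|TSO outcomes| = 10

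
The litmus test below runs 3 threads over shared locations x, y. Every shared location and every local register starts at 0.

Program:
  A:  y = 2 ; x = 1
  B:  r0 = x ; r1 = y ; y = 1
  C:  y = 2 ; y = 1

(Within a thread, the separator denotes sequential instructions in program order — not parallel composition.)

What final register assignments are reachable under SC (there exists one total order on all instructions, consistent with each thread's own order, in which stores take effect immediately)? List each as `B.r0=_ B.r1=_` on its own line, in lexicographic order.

outcome vector order: (B.r0,B.r1)
|SC outcomes| = 5

B.r0=0 B.r1=0
B.r0=0 B.r1=1
B.r0=0 B.r1=2
B.r0=1 B.r1=1
B.r0=1 B.r1=2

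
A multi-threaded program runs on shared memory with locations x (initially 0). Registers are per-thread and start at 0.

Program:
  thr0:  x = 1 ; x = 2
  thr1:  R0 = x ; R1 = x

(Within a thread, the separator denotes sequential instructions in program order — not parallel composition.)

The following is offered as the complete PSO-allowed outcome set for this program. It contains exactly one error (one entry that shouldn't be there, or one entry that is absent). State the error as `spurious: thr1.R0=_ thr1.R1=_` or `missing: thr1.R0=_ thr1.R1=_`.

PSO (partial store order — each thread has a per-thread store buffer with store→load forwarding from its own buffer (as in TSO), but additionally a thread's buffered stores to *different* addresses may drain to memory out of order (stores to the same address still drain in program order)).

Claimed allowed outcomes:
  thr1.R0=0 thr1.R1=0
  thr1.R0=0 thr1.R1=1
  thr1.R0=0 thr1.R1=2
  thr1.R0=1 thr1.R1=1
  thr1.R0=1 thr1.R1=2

outcome vector order: (thr1.R0,thr1.R1)
under PSO → (0,0) (0,1) (0,2) (1,1) (1,2) (2,2)
PSO∖claimed = {(2,2)}

missing: thr1.R0=2 thr1.R1=2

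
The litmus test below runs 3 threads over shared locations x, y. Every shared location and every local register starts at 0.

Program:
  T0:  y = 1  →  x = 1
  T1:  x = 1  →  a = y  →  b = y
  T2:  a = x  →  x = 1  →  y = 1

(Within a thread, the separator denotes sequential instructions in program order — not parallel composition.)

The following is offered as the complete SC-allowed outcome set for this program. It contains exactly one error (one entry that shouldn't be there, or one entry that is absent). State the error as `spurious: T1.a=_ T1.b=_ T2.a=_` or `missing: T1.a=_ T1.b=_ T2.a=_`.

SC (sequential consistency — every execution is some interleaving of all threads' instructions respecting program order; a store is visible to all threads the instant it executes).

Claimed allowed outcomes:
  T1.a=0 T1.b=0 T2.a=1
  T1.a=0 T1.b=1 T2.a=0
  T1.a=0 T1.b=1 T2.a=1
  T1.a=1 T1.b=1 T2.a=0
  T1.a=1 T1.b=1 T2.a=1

missing: T1.a=0 T1.b=0 T2.a=0

outcome vector order: (T1.a,T1.b,T2.a)
SC (6): (0,0,0); (0,0,1); (0,1,0); (0,1,1); (1,1,0); (1,1,1)
SC∖claimed = {(0,0,0)}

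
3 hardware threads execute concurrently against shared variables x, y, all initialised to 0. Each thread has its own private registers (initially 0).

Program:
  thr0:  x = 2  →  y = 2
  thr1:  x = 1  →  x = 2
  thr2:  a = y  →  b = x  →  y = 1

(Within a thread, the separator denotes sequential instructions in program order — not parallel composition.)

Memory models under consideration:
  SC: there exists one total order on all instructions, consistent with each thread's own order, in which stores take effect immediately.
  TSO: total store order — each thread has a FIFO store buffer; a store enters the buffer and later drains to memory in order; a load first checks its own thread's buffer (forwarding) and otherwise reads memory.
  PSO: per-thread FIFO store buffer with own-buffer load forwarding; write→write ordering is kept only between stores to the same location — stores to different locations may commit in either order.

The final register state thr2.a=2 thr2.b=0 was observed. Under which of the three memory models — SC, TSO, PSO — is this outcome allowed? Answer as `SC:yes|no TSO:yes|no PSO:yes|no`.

outcome vector order: (thr2.a,thr2.b)
SC (5): 00, 01, 02, 21, 22
TSO (5): 00, 01, 02, 21, 22
PSO (6): 00, 01, 02, 20, 21, 22
target 20 ∈ {PSO}

SC:no TSO:no PSO:yes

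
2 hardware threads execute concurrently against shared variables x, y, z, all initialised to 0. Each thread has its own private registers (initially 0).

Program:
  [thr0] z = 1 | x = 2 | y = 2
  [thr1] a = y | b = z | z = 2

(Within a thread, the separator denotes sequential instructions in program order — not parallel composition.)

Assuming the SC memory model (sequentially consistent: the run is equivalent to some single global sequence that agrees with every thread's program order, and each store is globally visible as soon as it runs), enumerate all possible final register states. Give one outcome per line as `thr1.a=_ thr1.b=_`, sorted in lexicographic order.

outcome vector order: (thr1.a,thr1.b)
|SC outcomes| = 3

thr1.a=0 thr1.b=0
thr1.a=0 thr1.b=1
thr1.a=2 thr1.b=1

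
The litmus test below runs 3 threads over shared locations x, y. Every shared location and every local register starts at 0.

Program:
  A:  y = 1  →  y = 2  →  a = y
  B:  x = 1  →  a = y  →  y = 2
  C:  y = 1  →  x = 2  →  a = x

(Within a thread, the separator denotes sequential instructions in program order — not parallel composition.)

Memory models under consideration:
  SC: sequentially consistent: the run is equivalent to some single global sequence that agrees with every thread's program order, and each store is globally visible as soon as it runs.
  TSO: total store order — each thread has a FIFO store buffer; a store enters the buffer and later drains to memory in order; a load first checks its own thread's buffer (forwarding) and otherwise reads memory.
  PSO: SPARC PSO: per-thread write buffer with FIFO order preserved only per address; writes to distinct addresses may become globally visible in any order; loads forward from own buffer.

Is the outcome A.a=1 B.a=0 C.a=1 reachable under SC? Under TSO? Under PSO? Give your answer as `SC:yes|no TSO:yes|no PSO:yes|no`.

outcome vector order: (A.a,B.a,C.a)
SC: 9 outcomes — {1/0/2 1/1/1 1/1/2 1/2/2 2/0/2 2/1/1 2/1/2 2/2/1 2/2/2}
TSO: 12 outcomes — {1/0/1 1/0/2 1/1/1 1/1/2 1/2/1 1/2/2 2/0/1 2/0/2 2/1/1 2/1/2 2/2/1 2/2/2}
PSO: 12 outcomes — {1/0/1 1/0/2 1/1/1 1/1/2 1/2/1 1/2/2 2/0/1 2/0/2 2/1/1 2/1/2 2/2/1 2/2/2}
target 1/0/1 ∈ {TSO,PSO}

SC:no TSO:yes PSO:yes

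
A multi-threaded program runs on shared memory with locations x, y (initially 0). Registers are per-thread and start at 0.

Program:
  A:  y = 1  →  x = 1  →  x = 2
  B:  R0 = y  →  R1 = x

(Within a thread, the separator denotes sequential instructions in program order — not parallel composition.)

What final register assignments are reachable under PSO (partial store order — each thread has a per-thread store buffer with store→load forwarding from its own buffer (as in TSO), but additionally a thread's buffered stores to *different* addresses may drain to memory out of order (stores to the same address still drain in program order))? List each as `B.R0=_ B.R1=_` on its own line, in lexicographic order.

B.R0=0 B.R1=0
B.R0=0 B.R1=1
B.R0=0 B.R1=2
B.R0=1 B.R1=0
B.R0=1 B.R1=1
B.R0=1 B.R1=2

outcome vector order: (B.R0,B.R1)
|PSO outcomes| = 6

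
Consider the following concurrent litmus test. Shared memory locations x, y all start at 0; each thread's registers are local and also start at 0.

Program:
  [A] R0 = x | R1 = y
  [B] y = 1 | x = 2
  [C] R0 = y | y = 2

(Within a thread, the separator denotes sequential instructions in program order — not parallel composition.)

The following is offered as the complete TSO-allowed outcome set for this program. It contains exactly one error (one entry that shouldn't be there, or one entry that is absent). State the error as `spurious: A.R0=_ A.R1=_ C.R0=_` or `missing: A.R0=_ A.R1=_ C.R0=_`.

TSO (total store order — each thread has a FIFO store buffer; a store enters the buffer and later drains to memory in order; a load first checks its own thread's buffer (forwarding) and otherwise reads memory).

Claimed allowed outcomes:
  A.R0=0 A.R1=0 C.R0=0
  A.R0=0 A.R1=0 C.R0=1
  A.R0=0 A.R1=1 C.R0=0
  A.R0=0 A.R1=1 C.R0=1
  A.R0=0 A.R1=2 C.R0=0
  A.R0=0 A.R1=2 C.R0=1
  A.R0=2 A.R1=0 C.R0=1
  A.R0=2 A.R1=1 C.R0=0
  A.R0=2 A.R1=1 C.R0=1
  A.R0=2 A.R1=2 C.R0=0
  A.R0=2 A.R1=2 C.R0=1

outcome vector order: (A.R0,A.R1,C.R0)
TSO (10): 000 001 010 011 020 021 210 211 220 221
claimed∖TSO = {201}

spurious: A.R0=2 A.R1=0 C.R0=1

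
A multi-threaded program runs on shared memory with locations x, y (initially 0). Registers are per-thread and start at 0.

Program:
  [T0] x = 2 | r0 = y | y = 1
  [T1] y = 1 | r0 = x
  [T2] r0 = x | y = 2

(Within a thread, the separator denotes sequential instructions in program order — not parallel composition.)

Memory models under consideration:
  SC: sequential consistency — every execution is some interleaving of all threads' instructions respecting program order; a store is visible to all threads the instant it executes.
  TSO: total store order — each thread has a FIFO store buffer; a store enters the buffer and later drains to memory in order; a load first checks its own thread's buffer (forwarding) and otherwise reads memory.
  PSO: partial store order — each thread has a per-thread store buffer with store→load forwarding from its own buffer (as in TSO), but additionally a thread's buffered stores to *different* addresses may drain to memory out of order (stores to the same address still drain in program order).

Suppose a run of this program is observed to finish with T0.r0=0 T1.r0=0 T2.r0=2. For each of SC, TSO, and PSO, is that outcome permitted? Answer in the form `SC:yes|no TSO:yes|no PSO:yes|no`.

SC:no TSO:yes PSO:yes

outcome vector order: (T0.r0,T1.r0,T2.r0)
[SC] allowed = {<0 2 0> <0 2 2> <1 0 0> <1 0 2> <1 2 0> <1 2 2> <2 0 0> <2 0 2> <2 2 0> <2 2 2>}
[TSO] allowed = {<0 0 0> <0 0 2> <0 2 0> <0 2 2> <1 0 0> <1 0 2> <1 2 0> <1 2 2> <2 0 0> <2 0 2> <2 2 0> <2 2 2>}
[PSO] allowed = {<0 0 0> <0 0 2> <0 2 0> <0 2 2> <1 0 0> <1 0 2> <1 2 0> <1 2 2> <2 0 0> <2 0 2> <2 2 0> <2 2 2>}
target <0 0 2> ∈ {TSO,PSO}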